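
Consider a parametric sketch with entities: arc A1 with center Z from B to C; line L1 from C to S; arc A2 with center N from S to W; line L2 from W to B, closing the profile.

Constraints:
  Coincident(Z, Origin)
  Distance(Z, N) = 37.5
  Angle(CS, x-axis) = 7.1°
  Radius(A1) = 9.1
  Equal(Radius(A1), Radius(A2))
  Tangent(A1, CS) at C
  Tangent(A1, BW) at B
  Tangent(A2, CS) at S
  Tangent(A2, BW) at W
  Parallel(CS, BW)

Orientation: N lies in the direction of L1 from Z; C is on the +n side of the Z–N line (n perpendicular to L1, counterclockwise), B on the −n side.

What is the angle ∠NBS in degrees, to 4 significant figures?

12.25°

The slot axis is L1's direction at 7.1°, so u = (cos 7.1°, sin 7.1°) = (0.9923, 0.1236) and n = (−sin 7.1°, cos 7.1°) = (-0.1236, 0.9923). Z is at the origin and N lies 37.5 along u from Z, so N = 37.5·u = (37.21, 4.635). Tangency of A1 to both parallel lines with radius 9.1 puts C and B at Z ± 9.1·n: C = (-1.125, 9.030), B = (1.125, -9.030). Equal radii place S and W the same way about N: S = N + 9.1·n = (36.09, 13.67), W = N − 9.1·n = (38.34, -4.395). Then cos ∠NBS = BN·BS / (|BN||BS|), giving 12.25°.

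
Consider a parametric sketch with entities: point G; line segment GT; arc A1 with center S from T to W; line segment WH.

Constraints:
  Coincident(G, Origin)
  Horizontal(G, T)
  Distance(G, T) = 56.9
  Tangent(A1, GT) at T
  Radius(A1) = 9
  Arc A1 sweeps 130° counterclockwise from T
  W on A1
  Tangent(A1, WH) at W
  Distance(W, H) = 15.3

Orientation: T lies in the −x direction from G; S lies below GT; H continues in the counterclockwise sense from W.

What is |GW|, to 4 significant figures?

65.49

G is at the origin; GT is horizontal with |GT| = 56.9 and T on the −x side, so T = (-56.90, 0.000). A1 meets GT tangentially, so ST is at right angles to GT, so S = T + (0, -9) = (-56.90, -9.000). On A1, T sits at bearing 90° from S; a 130° counterclockwise sweep puts W at bearing 220°, so W = S + 9.0·(cos 220°, sin 220°) = (-63.79, -14.79). Then |GW| = |W − G| = 65.49.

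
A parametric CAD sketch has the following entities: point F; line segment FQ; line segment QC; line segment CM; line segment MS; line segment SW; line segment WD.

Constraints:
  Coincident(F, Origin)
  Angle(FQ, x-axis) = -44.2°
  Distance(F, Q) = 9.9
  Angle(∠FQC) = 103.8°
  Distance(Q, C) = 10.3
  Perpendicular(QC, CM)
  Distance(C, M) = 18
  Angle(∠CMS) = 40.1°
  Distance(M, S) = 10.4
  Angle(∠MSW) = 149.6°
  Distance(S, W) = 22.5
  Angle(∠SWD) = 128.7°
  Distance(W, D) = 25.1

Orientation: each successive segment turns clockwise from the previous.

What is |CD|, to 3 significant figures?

31.5

F is at the origin; FQ runs at -44.2° with length 9.9, so Q = (7.10, -6.90). ∠FQC = 103.8° gives QC at -120° from the x-axis; with |QC| = 10.3, C = (1.89, -15.8). QC is perpendicular to CM, so CM runs at 150°; with |CM| = 18.0, M = (-13.6, -6.68). ∠CMS = 40.1° gives MS at 9.70° from the x-axis; with |MS| = 10.4, S = (-3.39, -4.92). ∠MSW = 149.6° gives SW at -20.7° from the x-axis; with |SW| = 22.5, W = (17.7, -12.9). ∠SWD = 128.7° gives WD at -72.0° from the x-axis; with |WD| = 25.1, D = (25.4, -36.7). Then |CD| = |D − C| = 31.5.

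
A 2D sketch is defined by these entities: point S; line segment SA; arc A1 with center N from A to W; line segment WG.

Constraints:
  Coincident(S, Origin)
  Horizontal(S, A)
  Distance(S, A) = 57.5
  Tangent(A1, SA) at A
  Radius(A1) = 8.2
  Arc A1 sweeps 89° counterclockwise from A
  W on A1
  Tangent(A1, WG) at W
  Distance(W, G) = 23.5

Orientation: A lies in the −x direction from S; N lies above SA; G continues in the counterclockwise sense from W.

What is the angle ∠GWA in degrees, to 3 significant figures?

136°

S is at the origin; S and A share the same y with |SA| = 57.5 and A on the −x side, so A = (-57.5, 0.00). Tangency of A1 to SA means the radius NA is perpendicular to SA, so N = A + (0, 8.2) = (-57.5, 8.20). On A1, A sits at bearing -90° from N; an 89° counterclockwise sweep puts W at bearing -1°, so W = N + 8.2·(cos -1°, sin -1°) = (-49.3, 8.06). Since A1 is tangent to WG there, NW ⟂ WG, so WG runs along (−sin -1°, cos -1°); with |WG| = 23.5, G = (-48.9, 31.6). Then cos ∠GWA = WG·WA / (|WG||WA|), giving 136°.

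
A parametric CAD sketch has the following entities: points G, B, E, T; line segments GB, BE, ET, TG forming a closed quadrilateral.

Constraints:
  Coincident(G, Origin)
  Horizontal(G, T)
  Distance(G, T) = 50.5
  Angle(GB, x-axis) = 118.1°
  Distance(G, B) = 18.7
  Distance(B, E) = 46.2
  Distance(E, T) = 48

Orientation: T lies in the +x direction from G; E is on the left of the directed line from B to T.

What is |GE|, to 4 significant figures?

51.86

G is at the origin; G and T share the same y with |GT| = 50.5 and T in +x, so T = (50.5, 0). GB runs at 118.1° with |GB| = 18.7, so B = (-8.808, 16.50). E is determined by |BE| = 46.2 and |ET| = 48.0 together: it lies at the intersection of circle(B, 46.2) and circle(T, 48.0). With |BT| = 61.56, the foot of the radical line on BT is 29.40 from B and the perpendicular offset is √(46.2² − 29.40²) = 35.64. Taking the left-of-BT solution: E = (29.07, 42.95).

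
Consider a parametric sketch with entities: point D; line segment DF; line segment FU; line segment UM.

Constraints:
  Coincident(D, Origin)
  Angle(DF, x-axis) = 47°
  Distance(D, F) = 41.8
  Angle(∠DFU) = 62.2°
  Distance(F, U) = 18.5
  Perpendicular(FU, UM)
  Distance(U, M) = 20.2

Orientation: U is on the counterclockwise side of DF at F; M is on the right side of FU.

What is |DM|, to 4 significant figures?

57.18

D is at the origin; DF runs at 47.0° with length 41.8, so F = 41.8·(cos 47.0°, sin 47.0°) = (28.51, 30.57). ∠DFU = 62.2°, so FU runs at 47.0° + (180° − 62.2°) = 164.8° from the x-axis; with |FU| = 18.5, U = F + 18.5·(cos 164.8°, sin 164.8°) = (10.65, 35.42). The perpendicularity gives UM at right angles to FU; with |UM| = 20.2 on the right of FU, M = U + 20.2·(0.2622, 0.9650) = (15.95, 54.91). Then |DM| = |M − D| = 57.18.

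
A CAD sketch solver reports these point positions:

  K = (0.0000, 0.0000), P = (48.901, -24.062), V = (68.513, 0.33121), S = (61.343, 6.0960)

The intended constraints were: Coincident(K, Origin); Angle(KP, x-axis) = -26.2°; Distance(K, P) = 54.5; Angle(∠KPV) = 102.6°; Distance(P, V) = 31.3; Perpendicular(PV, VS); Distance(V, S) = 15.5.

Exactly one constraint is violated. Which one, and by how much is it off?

Distance(V, S) = 15.5 — off by 6.30.

K = (0.00, 0.00) ✓; KP at -26.20° ✓; |KP| = 54.50 ✓; ∠KPV = 102.6° ✓; |PV| = 31.30 ✓; ∠(PV, VS) = 90.00° ✓; |VS| = 9.200 ✗.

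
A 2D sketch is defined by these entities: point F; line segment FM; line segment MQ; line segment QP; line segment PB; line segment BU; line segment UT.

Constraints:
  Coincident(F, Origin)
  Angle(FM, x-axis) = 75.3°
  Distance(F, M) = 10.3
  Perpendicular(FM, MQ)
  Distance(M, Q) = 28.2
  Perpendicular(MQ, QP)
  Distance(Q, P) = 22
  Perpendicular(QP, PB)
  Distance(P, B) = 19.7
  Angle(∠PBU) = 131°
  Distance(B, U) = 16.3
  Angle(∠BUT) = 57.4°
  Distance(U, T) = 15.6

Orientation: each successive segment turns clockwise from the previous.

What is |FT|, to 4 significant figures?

13.55

F is at the origin; FM runs at 75.3° with length 10.3, so M = (2.614, 9.963). FM is perpendicular to MQ, so MQ runs at -14.70°; with |MQ| = 28.2, Q = (29.89, 2.807). MQ is perpendicular to QP, so QP runs at -104.7°; with |QP| = 22.0, P = (24.31, -18.47). QP is perpendicular to PB, so PB runs at 165.3°; with |PB| = 19.7, B = (5.253, -13.47). ∠PBU = 131.0° gives BU at 116.3° from the x-axis; with |BU| = 16.3, U = (-1.969, 1.139). ∠BUT = 57.4° gives UT at -6.300° from the x-axis; with |UT| = 15.6, T = (13.54, -0.5731). Then |FT| = |T − F| = 13.55.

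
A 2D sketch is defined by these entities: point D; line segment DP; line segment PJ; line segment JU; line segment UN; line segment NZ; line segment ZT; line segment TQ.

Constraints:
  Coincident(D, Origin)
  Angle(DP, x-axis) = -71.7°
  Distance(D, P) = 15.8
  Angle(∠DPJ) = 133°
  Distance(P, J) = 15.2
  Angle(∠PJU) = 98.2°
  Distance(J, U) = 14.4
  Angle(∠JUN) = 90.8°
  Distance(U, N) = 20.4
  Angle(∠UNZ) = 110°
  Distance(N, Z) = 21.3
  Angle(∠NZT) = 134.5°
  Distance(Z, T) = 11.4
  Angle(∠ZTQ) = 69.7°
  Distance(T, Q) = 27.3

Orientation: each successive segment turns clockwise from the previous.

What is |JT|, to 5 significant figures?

27.947

∠UNZ = 110.0° gives NZ at 0.30000° from the x-axis; with |NZ| = 21.3, Z = (12.350, -3.9730). ∠NZT = 134.5° gives ZT at -45.200° from the x-axis; with |ZT| = 11.4, T = (20.383, -12.062). Then |JT| = |T − J| = 27.947.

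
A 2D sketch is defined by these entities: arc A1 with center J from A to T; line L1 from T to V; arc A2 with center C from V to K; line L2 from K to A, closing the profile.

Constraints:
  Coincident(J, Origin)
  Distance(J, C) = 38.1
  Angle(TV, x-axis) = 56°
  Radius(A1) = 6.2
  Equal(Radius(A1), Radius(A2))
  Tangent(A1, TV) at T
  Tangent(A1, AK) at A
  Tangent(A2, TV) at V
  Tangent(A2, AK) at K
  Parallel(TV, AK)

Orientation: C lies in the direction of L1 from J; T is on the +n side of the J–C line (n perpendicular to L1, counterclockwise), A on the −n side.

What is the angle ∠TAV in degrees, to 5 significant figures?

71.972°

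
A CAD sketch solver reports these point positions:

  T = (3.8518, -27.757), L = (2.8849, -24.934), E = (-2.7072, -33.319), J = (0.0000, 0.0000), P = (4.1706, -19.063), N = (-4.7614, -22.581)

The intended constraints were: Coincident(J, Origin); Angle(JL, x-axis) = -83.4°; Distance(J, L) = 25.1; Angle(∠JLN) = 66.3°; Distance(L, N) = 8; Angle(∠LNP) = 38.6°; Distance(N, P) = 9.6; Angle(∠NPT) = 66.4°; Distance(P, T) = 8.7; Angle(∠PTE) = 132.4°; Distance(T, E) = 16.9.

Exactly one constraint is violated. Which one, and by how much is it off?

Distance(T, E) = 16.9 — off by 8.30.

J = (0.00, 0.00) ✓; JL at -83.40° ✓; |JL| = 25.10 ✓; ∠JLN = 66.30° ✓; |LN| = 8.000 ✓; ∠LNP = 38.60° ✓; |NP| = 9.600 ✓; ∠NPT = 66.40° ✓; |PT| = 8.700 ✓; ∠PTE = 132.4° ✓; |TE| = 8.600 ✗.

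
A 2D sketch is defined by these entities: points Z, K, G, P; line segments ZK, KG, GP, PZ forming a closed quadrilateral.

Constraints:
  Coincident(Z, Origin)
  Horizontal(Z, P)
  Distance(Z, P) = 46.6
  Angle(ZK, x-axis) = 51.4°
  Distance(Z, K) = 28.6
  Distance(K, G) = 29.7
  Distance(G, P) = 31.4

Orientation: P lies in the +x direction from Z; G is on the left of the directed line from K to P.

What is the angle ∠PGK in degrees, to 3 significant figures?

73.1°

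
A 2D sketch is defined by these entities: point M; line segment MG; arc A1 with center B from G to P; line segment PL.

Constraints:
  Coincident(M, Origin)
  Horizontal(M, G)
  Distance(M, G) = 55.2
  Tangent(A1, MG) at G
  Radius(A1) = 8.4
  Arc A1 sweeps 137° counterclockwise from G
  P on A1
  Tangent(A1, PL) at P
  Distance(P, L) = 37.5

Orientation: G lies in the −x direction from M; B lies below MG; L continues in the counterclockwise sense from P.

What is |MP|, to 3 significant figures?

62.6

M is at the origin; MG is horizontal with |MG| = 55.2 and G on the −x side, so G = (-55.2, 0.00). The tangent condition forces BG to be normal to MG, so B = G + (0, -8.4) = (-55.2, -8.40). On A1, G sits at bearing 90° from B; a 137° counterclockwise sweep puts P at bearing 227°, so P = B + 8.4·(cos 227°, sin 227°) = (-60.9, -14.5). Then |MP| = |P − M| = 62.6.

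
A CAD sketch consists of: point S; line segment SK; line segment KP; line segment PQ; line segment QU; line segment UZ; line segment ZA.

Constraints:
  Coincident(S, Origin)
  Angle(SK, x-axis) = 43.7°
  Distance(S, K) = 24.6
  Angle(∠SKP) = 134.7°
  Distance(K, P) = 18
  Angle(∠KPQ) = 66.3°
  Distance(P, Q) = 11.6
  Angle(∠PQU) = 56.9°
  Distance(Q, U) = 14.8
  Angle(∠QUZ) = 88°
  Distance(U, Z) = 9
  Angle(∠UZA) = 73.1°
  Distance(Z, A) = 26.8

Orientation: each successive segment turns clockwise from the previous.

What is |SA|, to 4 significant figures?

36.91

S is at the origin; SK runs at 43.7° with length 24.6, so K = (17.78, 17.00). ∠SKP = 134.7° gives KP at -1.600° from the x-axis; with |KP| = 18.0, P = (35.78, 16.49). ∠KPQ = 66.3° gives PQ at -115.3° from the x-axis; with |PQ| = 11.6, Q = (30.82, 6.006). ∠PQU = 56.9° gives QU at 121.6° from the x-axis; with |QU| = 14.8, U = (23.07, 18.61). ∠QUZ = 88.0° gives UZ at 29.60° from the x-axis; with |UZ| = 9.0, Z = (30.89, 23.06). ∠UZA = 73.1° gives ZA at -77.30° from the x-axis; with |ZA| = 26.8, A = (36.78, -3.088). Then |SA| = |A − S| = 36.91.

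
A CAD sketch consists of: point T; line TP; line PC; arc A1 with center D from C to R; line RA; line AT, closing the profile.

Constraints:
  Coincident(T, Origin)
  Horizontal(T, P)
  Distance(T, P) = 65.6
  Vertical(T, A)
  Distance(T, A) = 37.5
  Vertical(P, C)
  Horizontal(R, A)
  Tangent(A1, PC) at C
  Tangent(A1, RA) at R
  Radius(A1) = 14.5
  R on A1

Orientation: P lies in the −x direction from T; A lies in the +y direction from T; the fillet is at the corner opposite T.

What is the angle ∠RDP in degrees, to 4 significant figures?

147.8°

T is at the origin; TP is horizontal with |TP| = 65.6 and P on the −x side, so P = (-65.60, 0.000). TA is vertical with |TA| = 37.5 and A on the +y side, so A = (0.000, 37.50). The virtual corner opposite T is at (-65.60, 37.50). The tangent condition forces DC to be normal to PC and tangency of A1 to RA means the radius DR is perpendicular to RA, with radius 14.5, so the center D sits 14.5 in from both sides at D = (-51.10, 23.00). That places the tangent points at C = (-65.60, 23.00) on PC and R = (-51.10, 37.50) on RA. Then cos ∠RDP = DR·DP / (|DR||DP|), giving 147.8°.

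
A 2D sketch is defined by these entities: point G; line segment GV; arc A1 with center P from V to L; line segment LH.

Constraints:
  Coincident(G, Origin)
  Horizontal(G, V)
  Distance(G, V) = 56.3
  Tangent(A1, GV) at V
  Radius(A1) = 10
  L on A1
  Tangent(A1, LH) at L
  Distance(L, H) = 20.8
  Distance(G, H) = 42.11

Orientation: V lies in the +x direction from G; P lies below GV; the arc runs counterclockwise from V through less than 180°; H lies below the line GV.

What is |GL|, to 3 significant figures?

48.3

Checks: G.y = 0.00, V.y = 0.00 ✓; |PL| = 10.00 ✓; ∠(PL, LH) = 90.00° ✓; |LH| = 20.80 ✓; |GH| = 42.11 ✓.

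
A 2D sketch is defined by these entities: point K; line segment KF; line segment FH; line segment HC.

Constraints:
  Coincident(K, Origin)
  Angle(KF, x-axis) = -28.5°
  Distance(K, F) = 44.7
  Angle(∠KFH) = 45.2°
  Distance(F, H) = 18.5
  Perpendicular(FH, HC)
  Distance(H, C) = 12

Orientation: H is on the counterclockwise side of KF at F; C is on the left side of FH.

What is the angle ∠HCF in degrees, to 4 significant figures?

57.03°

∠KFH = 45.2°, so FH runs at -28.5° + (180° − 45.2°) = 106.3° from the x-axis; with |FH| = 18.5, H = F + 18.5·(cos 106.3°, sin 106.3°) = (34.09, -3.573). FH is perpendicular to HC; with |HC| = 12.0 on the left of FH, C = H + 12.0·(-0.9598, -0.2807) = (22.57, -6.941). Then cos ∠HCF = CH·CF / (|CH||CF|), giving 57.03°.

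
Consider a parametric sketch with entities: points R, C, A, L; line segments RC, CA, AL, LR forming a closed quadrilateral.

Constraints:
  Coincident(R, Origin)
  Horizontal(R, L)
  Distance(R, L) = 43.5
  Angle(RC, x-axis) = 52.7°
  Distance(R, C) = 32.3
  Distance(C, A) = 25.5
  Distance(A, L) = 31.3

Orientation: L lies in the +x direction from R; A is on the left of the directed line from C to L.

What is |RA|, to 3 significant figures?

54.4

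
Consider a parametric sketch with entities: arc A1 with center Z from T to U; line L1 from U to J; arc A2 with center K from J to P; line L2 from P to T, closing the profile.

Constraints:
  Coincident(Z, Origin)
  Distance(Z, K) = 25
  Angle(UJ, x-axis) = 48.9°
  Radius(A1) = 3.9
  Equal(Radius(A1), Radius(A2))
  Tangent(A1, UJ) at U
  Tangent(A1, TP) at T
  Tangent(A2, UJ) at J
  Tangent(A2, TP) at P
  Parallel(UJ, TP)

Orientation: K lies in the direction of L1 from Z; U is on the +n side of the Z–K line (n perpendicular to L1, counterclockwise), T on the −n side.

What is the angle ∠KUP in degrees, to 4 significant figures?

8.461°

Tangency of A1 to both parallel lines with radius 3.9 puts U and T at Z ± 3.9·n: U = (-2.939, 2.564), T = (2.939, -2.564). Equal radii place J and P the same way about K: J = K + 3.9·n = (13.50, 21.40), P = K − 3.9·n = (19.37, 16.28). Then cos ∠KUP = UK·UP / (|UK||UP|), giving 8.461°.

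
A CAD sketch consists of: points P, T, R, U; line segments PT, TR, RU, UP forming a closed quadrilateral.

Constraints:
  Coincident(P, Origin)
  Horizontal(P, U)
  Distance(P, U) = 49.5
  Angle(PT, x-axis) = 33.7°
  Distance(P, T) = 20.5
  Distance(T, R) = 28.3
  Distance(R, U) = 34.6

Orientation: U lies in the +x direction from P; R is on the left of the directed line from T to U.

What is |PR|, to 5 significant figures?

48.487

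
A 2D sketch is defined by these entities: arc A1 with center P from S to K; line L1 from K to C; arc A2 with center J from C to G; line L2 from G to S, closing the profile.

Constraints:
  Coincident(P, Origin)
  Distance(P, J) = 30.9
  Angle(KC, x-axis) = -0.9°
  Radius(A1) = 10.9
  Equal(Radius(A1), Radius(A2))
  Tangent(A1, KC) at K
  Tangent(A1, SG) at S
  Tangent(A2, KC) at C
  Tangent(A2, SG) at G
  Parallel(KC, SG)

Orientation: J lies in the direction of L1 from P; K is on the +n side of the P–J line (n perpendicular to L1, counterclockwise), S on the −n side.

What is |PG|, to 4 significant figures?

32.77

The slot axis is L1's direction at -0.9°, so u = (cos -0.9°, sin -0.9°) = (0.9999, -0.01571) and n = (−sin -0.9°, cos -0.9°) = (0.01571, 0.9999). P is at the origin and J lies 30.9 along u from P, so J = 30.9·u = (30.90, -0.4854). Tangency of A1 to both parallel lines with radius 10.9 puts K and S at P ± 10.9·n: K = (0.1712, 10.90), S = (-0.1712, -10.90). Equal radii place C and G the same way about J: C = J + 10.9·n = (31.07, 10.41), G = J − 10.9·n = (30.72, -11.38). Then |PG| = |G − P| = 32.77.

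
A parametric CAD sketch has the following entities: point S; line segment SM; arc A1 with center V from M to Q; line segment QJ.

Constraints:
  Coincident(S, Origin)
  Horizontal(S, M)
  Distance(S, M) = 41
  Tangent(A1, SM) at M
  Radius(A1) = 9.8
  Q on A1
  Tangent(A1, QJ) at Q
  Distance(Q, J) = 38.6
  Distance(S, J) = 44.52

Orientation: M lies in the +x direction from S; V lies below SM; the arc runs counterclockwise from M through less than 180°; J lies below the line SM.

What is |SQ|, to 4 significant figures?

32.55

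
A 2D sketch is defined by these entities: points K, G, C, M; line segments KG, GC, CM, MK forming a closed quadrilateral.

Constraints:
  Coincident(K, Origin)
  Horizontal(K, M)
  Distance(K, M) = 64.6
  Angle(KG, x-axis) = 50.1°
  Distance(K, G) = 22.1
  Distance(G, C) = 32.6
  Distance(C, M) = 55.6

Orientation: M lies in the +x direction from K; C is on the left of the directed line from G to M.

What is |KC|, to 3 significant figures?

54.6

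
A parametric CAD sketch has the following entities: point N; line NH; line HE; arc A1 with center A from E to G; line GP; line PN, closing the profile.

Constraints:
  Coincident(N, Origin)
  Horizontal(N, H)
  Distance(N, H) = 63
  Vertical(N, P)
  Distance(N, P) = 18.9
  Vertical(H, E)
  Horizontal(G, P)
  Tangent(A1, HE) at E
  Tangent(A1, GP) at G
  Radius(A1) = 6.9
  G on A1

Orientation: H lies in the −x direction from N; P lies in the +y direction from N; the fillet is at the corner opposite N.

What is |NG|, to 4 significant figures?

59.20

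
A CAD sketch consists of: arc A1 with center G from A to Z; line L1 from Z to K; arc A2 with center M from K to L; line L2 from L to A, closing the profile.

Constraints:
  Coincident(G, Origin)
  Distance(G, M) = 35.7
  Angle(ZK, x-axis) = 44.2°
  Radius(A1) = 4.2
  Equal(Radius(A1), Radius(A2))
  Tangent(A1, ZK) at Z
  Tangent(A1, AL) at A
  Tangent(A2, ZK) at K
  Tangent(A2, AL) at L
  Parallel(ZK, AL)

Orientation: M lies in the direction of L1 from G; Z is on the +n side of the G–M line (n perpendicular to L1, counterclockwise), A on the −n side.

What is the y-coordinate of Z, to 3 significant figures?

3.01

The slot axis is L1's direction at 44.2°, so u = (cos 44.2°, sin 44.2°) = (0.717, 0.697) and n = (−sin 44.2°, cos 44.2°) = (-0.697, 0.717). G is at the origin and M lies 35.7 along u from G, so M = 35.7·u = (25.6, 24.9). Tangency of A1 to both parallel lines with radius 4.2 puts Z and A at G ± 4.2·n: Z = (-2.93, 3.01), A = (2.93, -3.01). So Z.y = 3.01.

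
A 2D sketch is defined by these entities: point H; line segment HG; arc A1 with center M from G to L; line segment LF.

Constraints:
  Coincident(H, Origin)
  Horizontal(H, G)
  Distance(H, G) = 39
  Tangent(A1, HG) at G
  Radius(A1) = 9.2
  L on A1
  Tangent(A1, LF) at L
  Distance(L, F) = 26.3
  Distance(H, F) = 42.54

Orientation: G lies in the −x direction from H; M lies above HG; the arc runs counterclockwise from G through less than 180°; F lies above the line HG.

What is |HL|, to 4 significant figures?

30.91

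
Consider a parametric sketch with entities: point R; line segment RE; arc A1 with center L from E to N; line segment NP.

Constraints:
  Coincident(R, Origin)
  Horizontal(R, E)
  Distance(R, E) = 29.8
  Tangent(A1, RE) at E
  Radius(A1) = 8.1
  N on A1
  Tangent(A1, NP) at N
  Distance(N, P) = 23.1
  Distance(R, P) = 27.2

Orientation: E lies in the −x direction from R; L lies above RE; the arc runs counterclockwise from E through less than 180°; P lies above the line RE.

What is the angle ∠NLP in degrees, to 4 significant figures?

70.68°

Checks: |LN| = 8.100 ✓; ∠(LN, NP) = 90.00° ✓; |NP| = 23.10 ✓; |RP| = 27.20 ✓.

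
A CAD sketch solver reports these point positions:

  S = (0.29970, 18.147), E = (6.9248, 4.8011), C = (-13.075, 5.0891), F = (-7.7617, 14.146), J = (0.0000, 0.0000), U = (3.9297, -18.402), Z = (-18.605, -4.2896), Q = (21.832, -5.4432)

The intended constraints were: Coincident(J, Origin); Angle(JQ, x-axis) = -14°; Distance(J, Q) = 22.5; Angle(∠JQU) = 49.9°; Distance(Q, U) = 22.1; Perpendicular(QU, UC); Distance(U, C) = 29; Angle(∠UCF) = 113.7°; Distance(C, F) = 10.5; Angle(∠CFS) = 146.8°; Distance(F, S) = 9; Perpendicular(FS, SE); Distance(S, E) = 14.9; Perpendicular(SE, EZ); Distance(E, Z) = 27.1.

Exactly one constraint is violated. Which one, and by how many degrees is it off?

Perpendicular(SE, EZ) — off by 6.80°.

J = (0.00, 0.00) ✓; JQ at -14.00° ✓; |JQ| = 22.50 ✓; ∠JQU = 49.90° ✓; |QU| = 22.10 ✓; ∠(QU, UC) = 90.00° ✓; |UC| = 29.00 ✓; ∠UCF = 113.7° ✓; |CF| = 10.50 ✓; ∠CFS = 146.8° ✓; |FS| = 9.000 ✓; ∠(FS, SE) = 90.00° ✓; |SE| = 14.90 ✓; ∠(SE, EZ) = 96.80° ✗; |EZ| = 27.10 ✓.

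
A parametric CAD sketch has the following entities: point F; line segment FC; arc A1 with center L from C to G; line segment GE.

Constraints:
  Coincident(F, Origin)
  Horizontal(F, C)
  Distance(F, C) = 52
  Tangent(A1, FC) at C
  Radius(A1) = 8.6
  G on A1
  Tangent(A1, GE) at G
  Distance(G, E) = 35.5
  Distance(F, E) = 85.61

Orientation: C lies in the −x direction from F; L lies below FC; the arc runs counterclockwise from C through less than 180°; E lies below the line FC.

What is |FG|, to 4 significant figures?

59.28

Checks: |LG| = 8.600 ✓; ∠(LG, GE) = 90.00° ✓; |GE| = 35.50 ✓; |FE| = 85.61 ✓.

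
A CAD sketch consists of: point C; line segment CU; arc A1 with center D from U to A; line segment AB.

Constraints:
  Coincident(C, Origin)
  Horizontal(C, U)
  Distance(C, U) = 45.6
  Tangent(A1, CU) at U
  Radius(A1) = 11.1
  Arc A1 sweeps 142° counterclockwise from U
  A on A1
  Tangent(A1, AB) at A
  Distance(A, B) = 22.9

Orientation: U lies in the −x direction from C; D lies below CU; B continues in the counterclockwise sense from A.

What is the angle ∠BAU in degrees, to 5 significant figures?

109.00°

C is at the origin; C and U share the same y with |CU| = 45.6 and U on the −x side, so U = (-45.600, 0.0000). Since A1 is tangent to CU there, DU ⟂ CU, so D = U + (0, -11.1) = (-45.600, -11.100). On A1, U sits at bearing 90° from D; a 142° counterclockwise sweep puts A at bearing 232°, so A = D + 11.1·(cos 232°, sin 232°) = (-52.434, -19.847). Tangency of A1 to AB means the radius DA is perpendicular to AB, so AB runs along (−sin 232°, cos 232°); with |AB| = 22.9, B = (-34.388, -33.946). Then cos ∠BAU = AB·AU / (|AB||AU|), giving 109.00°.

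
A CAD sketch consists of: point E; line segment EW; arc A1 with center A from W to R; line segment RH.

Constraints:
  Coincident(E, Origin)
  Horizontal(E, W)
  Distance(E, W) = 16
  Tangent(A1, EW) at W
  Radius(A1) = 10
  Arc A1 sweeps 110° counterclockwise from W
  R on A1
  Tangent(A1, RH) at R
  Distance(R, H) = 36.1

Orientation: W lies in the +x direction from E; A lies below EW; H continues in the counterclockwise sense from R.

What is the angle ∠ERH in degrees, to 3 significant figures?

174°

On A1, W sits at bearing 90° from A; a 110° counterclockwise sweep puts R at bearing 200°, so R = A + 10.0·(cos 200°, sin 200°) = (6.60, -13.4). Tangency of A1 to RH means the radius AR is perpendicular to RH, so RH runs along (−sin 200°, cos 200°); with |RH| = 36.1, H = (19.0, -47.3). Then cos ∠ERH = RE·RH / (|RE||RH|), giving 174°.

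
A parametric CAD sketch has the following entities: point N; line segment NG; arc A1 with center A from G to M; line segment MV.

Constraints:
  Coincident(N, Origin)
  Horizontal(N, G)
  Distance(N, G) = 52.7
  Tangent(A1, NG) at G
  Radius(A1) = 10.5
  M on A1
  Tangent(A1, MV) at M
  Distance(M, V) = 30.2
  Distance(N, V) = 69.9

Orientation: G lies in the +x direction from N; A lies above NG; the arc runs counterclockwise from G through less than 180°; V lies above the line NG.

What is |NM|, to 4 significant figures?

64.23

N is at the origin; NG is horizontal with |NG| = 52.7 and G on the +x side, so G = (52.70, 0.000). Since A1 is tangent to NG there, AG ⟂ NG, so A = G + (0, 10.5) = (52.70, 10.50). Since AM ⟂ MV (tangency), |AV| = √(10.5² + 30.2²) = 31.97 regardless of where M sits on A1. So V lies on both circle(N, 69.9) and circle(A, 31.97); the above-NG intersection is V = (55.62, 42.34). M is the foot of the tangent from V: M = (62.89, 13.03).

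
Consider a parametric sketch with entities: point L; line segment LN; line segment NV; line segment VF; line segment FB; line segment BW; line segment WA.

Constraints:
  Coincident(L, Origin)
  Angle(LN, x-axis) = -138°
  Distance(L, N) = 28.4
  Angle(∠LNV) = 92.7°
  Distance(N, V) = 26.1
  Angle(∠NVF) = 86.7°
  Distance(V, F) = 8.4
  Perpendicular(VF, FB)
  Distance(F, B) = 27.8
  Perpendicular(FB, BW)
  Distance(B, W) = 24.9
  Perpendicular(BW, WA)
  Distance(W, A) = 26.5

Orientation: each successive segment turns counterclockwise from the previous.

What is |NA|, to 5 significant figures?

30.610

L is at the origin; LN runs at -138.0° with length 28.4, so N = (-21.105, -19.003). ∠LNV = 92.7° gives NV at -50.700° from the x-axis; with |NV| = 26.1, V = (-4.5741, -39.201). ∠NVF = 86.7° gives VF at 42.600° from the x-axis; with |VF| = 8.4, F = (1.6091, -33.515). The perpendicularity gives FB at right angles to VF, so FB runs at 132.60°; with |FB| = 27.8, B = (-17.208, -13.051). The perpendicularity gives BW at right angles to FB, so BW runs at -137.40°; with |BW| = 24.9, W = (-35.537, -29.905). The perpendicularity gives WA at right angles to BW, so WA runs at -47.400°; with |WA| = 26.5, A = (-17.600, -49.412). Then |NA| = |A − N| = 30.610.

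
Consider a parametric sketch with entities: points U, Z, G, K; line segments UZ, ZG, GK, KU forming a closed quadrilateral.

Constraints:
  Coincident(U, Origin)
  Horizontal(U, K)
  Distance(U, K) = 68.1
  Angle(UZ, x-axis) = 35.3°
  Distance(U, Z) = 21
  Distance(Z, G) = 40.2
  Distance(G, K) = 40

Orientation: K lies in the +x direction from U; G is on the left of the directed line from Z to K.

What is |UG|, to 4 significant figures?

61.20

Checks: |ZG| = 40.20 ✓; |GK| = 40.00 ✓.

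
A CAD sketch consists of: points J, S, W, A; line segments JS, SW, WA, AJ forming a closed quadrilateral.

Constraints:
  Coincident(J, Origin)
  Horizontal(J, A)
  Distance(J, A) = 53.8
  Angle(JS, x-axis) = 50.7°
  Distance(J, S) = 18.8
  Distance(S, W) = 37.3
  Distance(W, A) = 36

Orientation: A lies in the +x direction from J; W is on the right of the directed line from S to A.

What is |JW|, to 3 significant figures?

31.9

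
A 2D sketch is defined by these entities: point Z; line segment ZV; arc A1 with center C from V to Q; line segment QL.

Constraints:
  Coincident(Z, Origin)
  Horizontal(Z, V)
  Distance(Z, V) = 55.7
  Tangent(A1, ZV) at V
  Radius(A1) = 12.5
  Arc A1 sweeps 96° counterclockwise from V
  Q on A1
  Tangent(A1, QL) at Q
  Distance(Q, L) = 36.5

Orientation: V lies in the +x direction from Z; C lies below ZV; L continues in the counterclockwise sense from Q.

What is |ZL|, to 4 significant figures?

68.76

Z is at the origin; Z and V share the same y with |ZV| = 55.7 and V on the +x side, so V = (55.70, 0.000). The tangent condition forces CV to be normal to ZV, so C = V + (0, -12.5) = (55.70, -12.50). On A1, V sits at bearing 90° from C; a 96° counterclockwise sweep puts Q at bearing 186°, so Q = C + 12.5·(cos 186°, sin 186°) = (43.27, -13.81). Since A1 is tangent to QL there, CQ ⟂ QL, so QL runs along (−sin 186°, cos 186°); with |QL| = 36.5, L = (47.08, -50.11). Then |ZL| = |L − Z| = 68.76.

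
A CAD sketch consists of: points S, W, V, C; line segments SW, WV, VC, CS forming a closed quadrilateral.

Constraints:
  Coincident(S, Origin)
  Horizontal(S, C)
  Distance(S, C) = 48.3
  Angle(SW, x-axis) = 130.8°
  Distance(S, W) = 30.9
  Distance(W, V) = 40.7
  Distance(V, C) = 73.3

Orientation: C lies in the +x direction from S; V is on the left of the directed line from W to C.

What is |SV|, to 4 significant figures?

57.26

S is at the origin; S and C share the same y with |SC| = 48.3 and C in +x, so C = (48.3, 0). SW runs at 130.8° with |SW| = 30.9, so W = (-20.19, 23.39). V is determined by |WV| = 40.7 and |VC| = 73.3 together: it lies at the intersection of circle(W, 40.7) and circle(C, 73.3). With |WC| = 72.37, the foot of the radical line on WC is 10.51 from W and the perpendicular offset is √(40.7² − 10.51²) = 39.32. Taking the left-of-WC solution: V = (2.466, 57.20).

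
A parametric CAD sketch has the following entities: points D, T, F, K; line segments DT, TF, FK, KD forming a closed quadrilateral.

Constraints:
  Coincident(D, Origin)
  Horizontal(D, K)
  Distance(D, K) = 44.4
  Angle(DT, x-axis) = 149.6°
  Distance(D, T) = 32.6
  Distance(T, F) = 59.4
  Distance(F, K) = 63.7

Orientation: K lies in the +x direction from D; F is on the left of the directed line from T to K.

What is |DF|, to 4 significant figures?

58.87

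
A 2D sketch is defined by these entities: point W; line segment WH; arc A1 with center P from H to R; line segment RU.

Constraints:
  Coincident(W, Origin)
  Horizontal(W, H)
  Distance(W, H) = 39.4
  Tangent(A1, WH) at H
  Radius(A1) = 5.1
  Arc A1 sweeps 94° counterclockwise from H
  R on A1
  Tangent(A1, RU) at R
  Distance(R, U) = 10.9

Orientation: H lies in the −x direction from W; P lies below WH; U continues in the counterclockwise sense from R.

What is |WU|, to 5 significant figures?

46.677

W is at the origin; WH is horizontal with |WH| = 39.4 and H on the −x side, so H = (-39.400, 0.0000). Tangency of A1 to WH means the radius PH is perpendicular to WH, so P = H + (0, -5.1) = (-39.400, -5.1000). On A1, H sits at bearing 90° from P; a 94° counterclockwise sweep puts R at bearing 184°, so R = P + 5.1·(cos 184°, sin 184°) = (-44.488, -5.4558). The tangent condition forces PR to be normal to RU, so RU runs along (−sin 184°, cos 184°); with |RU| = 10.9, U = (-43.727, -16.329). Then |WU| = |U − W| = 46.677.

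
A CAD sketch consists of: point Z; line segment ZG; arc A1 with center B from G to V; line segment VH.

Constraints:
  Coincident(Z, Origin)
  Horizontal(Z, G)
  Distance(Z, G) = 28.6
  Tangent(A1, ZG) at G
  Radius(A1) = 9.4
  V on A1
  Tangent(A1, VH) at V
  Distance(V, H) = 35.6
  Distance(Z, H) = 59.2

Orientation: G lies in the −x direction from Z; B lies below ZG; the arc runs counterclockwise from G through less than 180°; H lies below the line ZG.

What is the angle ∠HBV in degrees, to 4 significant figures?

75.21°

Checks: Z.y = 0.00, G.y = 0.00 ✓; |BV| = 9.400 ✓; ∠(BV, VH) = 90.00° ✓; |VH| = 35.60 ✓; |ZH| = 59.20 ✓.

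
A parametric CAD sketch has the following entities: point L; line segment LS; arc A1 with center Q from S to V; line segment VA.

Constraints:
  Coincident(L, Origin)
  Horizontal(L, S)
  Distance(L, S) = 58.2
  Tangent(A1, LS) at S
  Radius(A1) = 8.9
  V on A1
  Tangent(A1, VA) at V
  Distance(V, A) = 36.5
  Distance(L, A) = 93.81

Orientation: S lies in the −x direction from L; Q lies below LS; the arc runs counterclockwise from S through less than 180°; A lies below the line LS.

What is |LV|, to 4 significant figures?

65.09

L is at the origin; L and S share the same y with |LS| = 58.2 and S on the −x side, so S = (-58.20, 0.000). The tangent condition forces QS to be normal to LS, so Q = S + (0, -8.9) = (-58.20, -8.900). Since QV ⟂ VA (tangency), |QA| = √(8.9² + 36.5²) = 37.57 regardless of where V sits on A1. So A lies on both circle(L, 93.81) and circle(Q, 37.57); the below-LS intersection is A = (-88.50, -31.11). V is the foot of the tangent from A: V = (-65.01, -3.173).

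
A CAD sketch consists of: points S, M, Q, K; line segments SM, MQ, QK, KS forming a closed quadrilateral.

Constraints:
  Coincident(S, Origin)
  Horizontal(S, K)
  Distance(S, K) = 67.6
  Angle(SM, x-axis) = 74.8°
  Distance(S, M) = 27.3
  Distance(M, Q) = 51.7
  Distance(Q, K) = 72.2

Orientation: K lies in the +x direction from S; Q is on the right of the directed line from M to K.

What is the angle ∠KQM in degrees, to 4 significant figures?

61.71°

Checks: |MQ| = 51.70 ✓; |QK| = 72.20 ✓.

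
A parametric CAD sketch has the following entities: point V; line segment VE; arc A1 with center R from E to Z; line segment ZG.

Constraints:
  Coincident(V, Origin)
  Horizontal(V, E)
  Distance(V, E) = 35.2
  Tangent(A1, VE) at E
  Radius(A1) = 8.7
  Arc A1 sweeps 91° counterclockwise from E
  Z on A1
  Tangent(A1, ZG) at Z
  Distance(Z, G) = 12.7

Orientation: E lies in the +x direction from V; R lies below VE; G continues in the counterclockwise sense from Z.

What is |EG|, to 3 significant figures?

23.2

V is at the origin; V and E share the same y with |VE| = 35.2 and E on the +x side, so E = (35.2, 0.00). A1 meets VE tangentially, so RE is at right angles to VE, so R = E + (0, -8.7) = (35.2, -8.70). On A1, E sits at bearing 90° from R; a 91° counterclockwise sweep puts Z at bearing 181°, so Z = R + 8.7·(cos 181°, sin 181°) = (26.5, -8.85). A1 meets ZG tangentially, so RZ is at right angles to ZG, so ZG runs along (−sin 181°, cos 181°); with |ZG| = 12.7, G = (26.7, -21.5). Then |EG| = |G − E| = 23.2.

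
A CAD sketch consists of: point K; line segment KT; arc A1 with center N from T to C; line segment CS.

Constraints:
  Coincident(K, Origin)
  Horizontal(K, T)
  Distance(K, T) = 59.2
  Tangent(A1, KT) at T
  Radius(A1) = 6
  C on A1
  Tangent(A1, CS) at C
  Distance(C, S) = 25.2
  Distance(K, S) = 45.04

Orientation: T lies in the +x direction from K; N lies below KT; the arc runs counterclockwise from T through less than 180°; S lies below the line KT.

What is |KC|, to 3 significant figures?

54.5

K is at the origin; KT is horizontal with |KT| = 59.2 and T on the +x side, so T = (59.2, 0.00). Tangency of A1 to KT means the radius NT is perpendicular to KT, so N = T + (0, -6) = (59.2, -6.00). Since NC ⟂ CS (tangency), |NS| = √(6.0² + 25.2²) = 25.9 regardless of where C sits on A1. So S lies on both circle(K, 45.04) and circle(N, 25.9); the below-KT intersection is S = (39.1, -22.3). C is the foot of the tangent from S: C = (54.4, -2.35).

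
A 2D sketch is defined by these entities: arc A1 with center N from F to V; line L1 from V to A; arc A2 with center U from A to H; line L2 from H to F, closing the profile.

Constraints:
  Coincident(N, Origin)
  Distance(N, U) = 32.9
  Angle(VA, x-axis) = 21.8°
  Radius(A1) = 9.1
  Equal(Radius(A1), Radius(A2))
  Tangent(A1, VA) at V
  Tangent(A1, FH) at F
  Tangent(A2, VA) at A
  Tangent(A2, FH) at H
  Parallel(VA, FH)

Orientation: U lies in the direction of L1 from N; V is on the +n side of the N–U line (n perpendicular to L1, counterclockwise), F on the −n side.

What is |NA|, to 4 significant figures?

34.14

The slot axis is L1's direction at 21.8°, so u = (cos 21.8°, sin 21.8°) = (0.9285, 0.3714) and n = (−sin 21.8°, cos 21.8°) = (-0.3714, 0.9285). N is at the origin and U lies 32.9 along u from N, so U = 32.9·u = (30.55, 12.22). Tangency of A1 to both parallel lines with radius 9.1 puts V and F at N ± 9.1·n: V = (-3.379, 8.449), F = (3.379, -8.449). Equal radii place A and H the same way about U: A = U + 9.1·n = (27.17, 20.67), H = U − 9.1·n = (33.93, 3.769). Then |NA| = |A − N| = 34.14.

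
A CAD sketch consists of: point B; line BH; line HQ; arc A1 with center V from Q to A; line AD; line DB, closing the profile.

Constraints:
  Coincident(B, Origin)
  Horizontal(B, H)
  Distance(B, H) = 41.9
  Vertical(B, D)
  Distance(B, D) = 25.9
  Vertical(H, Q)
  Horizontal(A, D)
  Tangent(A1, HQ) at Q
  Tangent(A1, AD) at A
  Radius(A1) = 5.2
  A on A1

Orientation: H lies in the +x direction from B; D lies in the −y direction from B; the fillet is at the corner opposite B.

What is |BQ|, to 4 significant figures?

46.73

B is at the origin; BH is horizontal with |BH| = 41.9 and H on the +x side, so H = (41.90, 0.000). B and D share the same x with |BD| = 25.9 and D on the −y side, so D = (0.000, -25.90). The virtual corner opposite B is at (41.90, -25.90). Since A1 is tangent to HQ there, VQ ⟂ HQ and tangency of A1 to AD means the radius VA is perpendicular to AD, with radius 5.2, so the center V sits 5.2 in from both sides at V = (36.70, -20.70). That places the tangent points at Q = (41.90, -20.70) on HQ and A = (36.70, -25.90) on AD. Then |BQ| = |Q − B| = 46.73.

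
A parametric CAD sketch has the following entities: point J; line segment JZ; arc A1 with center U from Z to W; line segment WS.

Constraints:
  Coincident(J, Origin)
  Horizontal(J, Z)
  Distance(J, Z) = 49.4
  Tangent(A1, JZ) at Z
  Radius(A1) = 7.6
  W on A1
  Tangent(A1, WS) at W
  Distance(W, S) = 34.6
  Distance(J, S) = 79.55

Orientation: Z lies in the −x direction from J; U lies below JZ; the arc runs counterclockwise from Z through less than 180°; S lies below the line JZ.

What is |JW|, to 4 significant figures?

56.42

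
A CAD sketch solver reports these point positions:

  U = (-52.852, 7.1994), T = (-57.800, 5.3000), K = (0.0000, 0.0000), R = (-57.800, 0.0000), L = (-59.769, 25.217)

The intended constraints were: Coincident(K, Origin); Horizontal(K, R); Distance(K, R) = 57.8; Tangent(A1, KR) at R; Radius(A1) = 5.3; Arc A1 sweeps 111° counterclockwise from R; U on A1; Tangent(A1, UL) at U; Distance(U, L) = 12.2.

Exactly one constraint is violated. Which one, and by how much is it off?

Distance(U, L) = 12.2 — off by 7.10.

K = (0.00, 0.00) ✓; K.y = 0.00, R.y = 0.00 ✓; |KR| = 57.80 ✓; ∠(TR, RK) = 90.00° ✓; |TR| = 5.300 ✓; bearing(T→U) − bearing(T→R) = 111.0° ✓; |TU| = 5.300 ✓; ∠(TU, UL) = 90.00° ✓; |UL| = 19.30 ✗.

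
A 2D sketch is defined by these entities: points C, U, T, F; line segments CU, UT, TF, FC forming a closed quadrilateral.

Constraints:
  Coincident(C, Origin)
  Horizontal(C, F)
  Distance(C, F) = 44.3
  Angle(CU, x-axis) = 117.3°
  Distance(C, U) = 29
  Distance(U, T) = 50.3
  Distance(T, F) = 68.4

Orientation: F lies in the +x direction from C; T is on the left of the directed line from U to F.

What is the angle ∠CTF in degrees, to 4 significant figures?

38.25°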